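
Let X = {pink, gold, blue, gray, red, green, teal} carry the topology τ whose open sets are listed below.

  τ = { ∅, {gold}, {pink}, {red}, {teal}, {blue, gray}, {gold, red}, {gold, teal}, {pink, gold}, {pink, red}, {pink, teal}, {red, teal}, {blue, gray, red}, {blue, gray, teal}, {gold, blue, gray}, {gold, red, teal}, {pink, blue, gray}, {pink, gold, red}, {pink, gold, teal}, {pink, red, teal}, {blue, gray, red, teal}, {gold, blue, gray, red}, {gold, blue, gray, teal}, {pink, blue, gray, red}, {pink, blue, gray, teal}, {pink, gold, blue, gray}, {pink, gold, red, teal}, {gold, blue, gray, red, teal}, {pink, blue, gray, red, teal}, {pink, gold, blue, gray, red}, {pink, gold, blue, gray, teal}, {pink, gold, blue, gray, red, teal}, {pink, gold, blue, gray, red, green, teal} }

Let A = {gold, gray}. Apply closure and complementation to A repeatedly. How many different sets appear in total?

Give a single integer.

10

complement {pink, blue, red, green, teal}; its interior {pink, red, teal}; cl(A) = X∖{pink, red, teal} = {gold, blue, gray, green}
With k = closure, c = complement:
  1. A     = {gold, gray}
  2. kA    = {gold, blue, gray, green}
  3. cA    = {pink, blue, red, green, teal}
  4. ckA   = {pink, red, teal}
  5. kcA   = {pink, blue, gray, red, green, teal}
  6. kckA  = {pink, red, green, teal}
  7. ckcA  = {gold}
  8. ckckA = {gold, blue, gray}
  9. kckcA = {gold, green}
  10. ckckcA = {pink, blue, gray, red, teal}
k, c of each give nothing new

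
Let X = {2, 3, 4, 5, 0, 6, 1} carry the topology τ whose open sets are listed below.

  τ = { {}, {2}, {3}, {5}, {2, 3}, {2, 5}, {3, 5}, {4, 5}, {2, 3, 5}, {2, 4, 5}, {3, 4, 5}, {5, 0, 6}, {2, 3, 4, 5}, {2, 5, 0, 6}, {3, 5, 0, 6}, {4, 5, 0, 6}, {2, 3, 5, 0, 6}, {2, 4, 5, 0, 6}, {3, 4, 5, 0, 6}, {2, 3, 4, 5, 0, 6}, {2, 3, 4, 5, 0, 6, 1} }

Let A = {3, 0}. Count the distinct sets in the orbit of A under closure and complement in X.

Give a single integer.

8

complement {2, 4, 5, 6, 1}; its interior {2, 4, 5}; cl(A) = X∖{2, 4, 5} = {3, 0, 6, 1}
With k = closure, c = complement:
  1. A     = {3, 0}
  2. kA    = {3, 0, 6, 1}
  3. cA    = {2, 4, 5, 6, 1}
  4. ckA   = {2, 4, 5}
  5. kcA   = {2, 4, 5, 0, 6, 1}
  6. ckcA  = {3}
  7. kckcA = {3, 1}
  8. ckckcA = {2, 4, 5, 0, 6}
k, c of each give nothing new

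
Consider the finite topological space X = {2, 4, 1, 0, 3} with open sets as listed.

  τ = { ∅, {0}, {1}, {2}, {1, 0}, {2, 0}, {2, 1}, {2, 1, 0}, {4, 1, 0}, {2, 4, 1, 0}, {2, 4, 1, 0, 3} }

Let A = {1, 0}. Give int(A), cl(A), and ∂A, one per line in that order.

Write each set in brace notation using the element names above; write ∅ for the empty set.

opens ⊆ A: ∅, {0}, {1}, {1, 0}; union → int = {1, 0}
complement {2, 4, 3}; its interior {2}; cl(A) = X∖{2} = {4, 1, 0, 3}
boundary = {4, 1, 0, 3} ∖ {1, 0} = {4, 3}

int(A) = {1, 0}
cl(A)  = {4, 1, 0, 3}
∂A     = {4, 3}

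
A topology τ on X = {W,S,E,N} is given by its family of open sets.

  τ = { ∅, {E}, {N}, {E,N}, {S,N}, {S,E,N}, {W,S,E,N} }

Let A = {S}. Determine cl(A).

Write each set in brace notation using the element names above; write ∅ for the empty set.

closure: X∖int(X∖A) = X∖{E,N} = {W,S}

{W,S}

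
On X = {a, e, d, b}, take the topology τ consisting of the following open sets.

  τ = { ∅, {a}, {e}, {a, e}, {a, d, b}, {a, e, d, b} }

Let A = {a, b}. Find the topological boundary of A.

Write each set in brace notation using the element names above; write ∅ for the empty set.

{d, b}

U open, U⊆A: ∅, {a}. int(A) = ⋃ = {a}
X∖A={e, d}, int(X∖A)={e}, hence cl(A)={a, d, b}
∂A: remove int from cl → {d, b}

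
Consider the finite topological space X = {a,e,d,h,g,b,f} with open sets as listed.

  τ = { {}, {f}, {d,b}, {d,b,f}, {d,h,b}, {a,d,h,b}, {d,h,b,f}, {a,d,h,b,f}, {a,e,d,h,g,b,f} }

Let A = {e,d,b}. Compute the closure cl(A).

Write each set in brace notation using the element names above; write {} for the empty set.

{a,e,d,h,g,b}

cl via duality: int({a,h,g,f}) = {f}, so X∖{f} = {a,e,d,h,g,b}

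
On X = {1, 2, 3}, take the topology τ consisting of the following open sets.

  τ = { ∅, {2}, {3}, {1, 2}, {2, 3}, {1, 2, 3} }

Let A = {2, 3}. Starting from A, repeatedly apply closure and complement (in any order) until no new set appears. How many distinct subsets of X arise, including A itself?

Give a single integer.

4

X∖A={1}, int(X∖A)=∅, hence cl(A)={1, 2, 3}
Orbit (k=closure, c=complement):
  1. A     = {2, 3}
  2. kA    = {1, 2, 3}
  3. cA    = {1}
  4. ckA   = ∅
(closed under both — stop)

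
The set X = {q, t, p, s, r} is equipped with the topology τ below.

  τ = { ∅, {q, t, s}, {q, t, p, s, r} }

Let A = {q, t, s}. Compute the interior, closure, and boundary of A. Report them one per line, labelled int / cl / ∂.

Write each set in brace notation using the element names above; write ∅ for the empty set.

int(A) = {q, t, s}
cl(A)  = {q, t, p, s, r}
∂A     = {p, r}

open subsets of A: ∅, {q, t, s}; so int(A) = {q, t, s}
closure: X∖int(X∖A) = X∖∅ = {q, t, p, s, r}
∂A = {q, t, p, s, r} minus {q, t, s} = {p, r}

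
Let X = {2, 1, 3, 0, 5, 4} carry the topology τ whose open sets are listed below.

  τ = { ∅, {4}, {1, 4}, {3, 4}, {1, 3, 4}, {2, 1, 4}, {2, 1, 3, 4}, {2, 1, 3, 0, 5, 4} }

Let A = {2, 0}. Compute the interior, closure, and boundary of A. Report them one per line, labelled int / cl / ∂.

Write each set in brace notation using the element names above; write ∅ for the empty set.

opens ⊆ A: ∅; union → int = ∅
complement {1, 3, 5, 4}; its interior {1, 3, 4}; cl(A) = X∖{1, 3, 4} = {2, 0, 5}
boundary = {2, 0, 5} ∖ ∅ = {2, 0, 5}

int(A) = ∅
cl(A)  = {2, 0, 5}
∂A     = {2, 0, 5}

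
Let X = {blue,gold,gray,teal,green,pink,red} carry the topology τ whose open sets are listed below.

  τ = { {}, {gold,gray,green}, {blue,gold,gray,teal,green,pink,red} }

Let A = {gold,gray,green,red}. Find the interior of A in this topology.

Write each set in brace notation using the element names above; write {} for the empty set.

U open, U⊆A: {}, {gold,gray,green}. int(A) = ⋃ = {gold,gray,green}

{gold,gray,green}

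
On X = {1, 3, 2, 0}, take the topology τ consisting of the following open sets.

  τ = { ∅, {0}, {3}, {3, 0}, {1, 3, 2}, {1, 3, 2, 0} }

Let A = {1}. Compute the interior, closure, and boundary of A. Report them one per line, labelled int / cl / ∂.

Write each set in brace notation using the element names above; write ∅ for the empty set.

open subsets of A: ∅; so int(A) = ∅
closure: X∖int(X∖A) = X∖{3, 0} = {1, 2}
∂A = {1, 2} minus ∅ = {1, 2}

int(A) = ∅
cl(A)  = {1, 2}
∂A     = {1, 2}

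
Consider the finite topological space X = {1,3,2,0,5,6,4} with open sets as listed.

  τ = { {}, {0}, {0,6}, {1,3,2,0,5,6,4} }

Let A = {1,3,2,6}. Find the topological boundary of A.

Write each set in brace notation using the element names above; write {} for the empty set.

interior: largest open inside A is {} (from {})
cl via duality: int({0,5,4}) = {0}, so X∖{0} = {1,3,2,5,6,4}
cl∖int = {1,3,2,5,6,4}

{1,3,2,5,6,4}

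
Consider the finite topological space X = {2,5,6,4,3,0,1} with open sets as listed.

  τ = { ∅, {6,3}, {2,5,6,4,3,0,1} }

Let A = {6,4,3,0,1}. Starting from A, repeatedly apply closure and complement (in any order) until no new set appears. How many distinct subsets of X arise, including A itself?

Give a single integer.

cl via duality: int({2,5}) = ∅, so X∖∅ = {2,5,6,4,3,0,1}
Write k for closure, c for complement:
  1. A     = {6,4,3,0,1}
  2. kA    = {2,5,6,4,3,0,1}
  3. cA    = {2,5}
  4. ckA   = ∅
  5. kcA   = {2,5,4,0,1}
  6. ckcA  = {6,3}
applying k or c yields no new set

6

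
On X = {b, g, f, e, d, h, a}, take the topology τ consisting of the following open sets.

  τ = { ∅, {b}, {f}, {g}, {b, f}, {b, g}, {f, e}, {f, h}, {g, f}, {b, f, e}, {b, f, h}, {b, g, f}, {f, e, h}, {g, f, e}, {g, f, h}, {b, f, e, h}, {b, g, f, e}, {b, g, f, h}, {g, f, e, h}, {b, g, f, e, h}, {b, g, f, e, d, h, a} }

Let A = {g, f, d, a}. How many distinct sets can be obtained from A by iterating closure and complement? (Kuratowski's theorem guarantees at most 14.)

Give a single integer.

8

closure: X∖int(X∖A) = X∖{b} = {g, f, e, d, h, a}
Let k=closure and c=complement:
  1. A     = {g, f, d, a}
  2. kA    = {g, f, e, d, h, a}
  3. cA    = {b, e, h}
  4. ckA   = {b}
  5. kcA   = {b, e, d, h, a}
  6. kckA  = {b, d, a}
  7. ckcA  = {g, f}
  8. ckckA = {g, f, e, h}
— saturated at 8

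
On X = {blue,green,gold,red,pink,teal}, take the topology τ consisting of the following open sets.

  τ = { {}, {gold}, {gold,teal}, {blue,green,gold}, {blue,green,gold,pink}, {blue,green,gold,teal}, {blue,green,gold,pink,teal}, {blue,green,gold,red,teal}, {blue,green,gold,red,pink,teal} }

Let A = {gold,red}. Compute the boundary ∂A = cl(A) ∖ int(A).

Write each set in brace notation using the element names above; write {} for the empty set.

{blue,green,red,pink,teal}

interior: largest open inside A is {gold} (from {}, {gold})
cl via duality: int({blue,green,pink,teal}) = {}, so X∖{} = {blue,green,gold,red,pink,teal}
cl∖int = {blue,green,red,pink,teal}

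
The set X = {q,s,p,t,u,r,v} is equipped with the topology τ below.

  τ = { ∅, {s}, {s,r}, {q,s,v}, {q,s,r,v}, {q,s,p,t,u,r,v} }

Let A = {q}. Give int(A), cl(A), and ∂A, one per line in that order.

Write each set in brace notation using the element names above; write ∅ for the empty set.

open subsets of A: ∅; so int(A) = ∅
closure: X∖int(X∖A) = X∖{s,r} = {q,p,t,u,v}
∂A = {q,p,t,u,v} minus ∅ = {q,p,t,u,v}

int(A) = ∅
cl(A)  = {q,p,t,u,v}
∂A     = {q,p,t,u,v}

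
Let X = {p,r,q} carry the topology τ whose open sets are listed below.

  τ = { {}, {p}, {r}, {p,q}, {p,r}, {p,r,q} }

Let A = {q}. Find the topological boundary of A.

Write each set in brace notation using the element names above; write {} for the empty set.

{q}

opens ⊆ A: {}; union → int = {}
complement {p,r}; its interior {p,r}; cl(A) = X∖{p,r} = {q}
boundary = {q} ∖ {} = {q}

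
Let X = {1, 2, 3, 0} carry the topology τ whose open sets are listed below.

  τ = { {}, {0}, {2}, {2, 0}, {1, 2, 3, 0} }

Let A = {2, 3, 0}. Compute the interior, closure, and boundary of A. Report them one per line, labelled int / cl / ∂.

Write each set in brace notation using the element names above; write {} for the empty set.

open subsets of A: {}, {2}, {0}, {2, 0}; so int(A) = {2, 0}
closure: X∖int(X∖A) = X∖{} = {1, 2, 3, 0}
∂A = {1, 2, 3, 0} minus {2, 0} = {1, 3}

int(A) = {2, 0}
cl(A)  = {1, 2, 3, 0}
∂A     = {1, 3}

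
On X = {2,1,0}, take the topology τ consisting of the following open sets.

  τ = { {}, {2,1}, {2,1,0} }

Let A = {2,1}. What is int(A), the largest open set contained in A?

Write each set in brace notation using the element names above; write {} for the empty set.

open subsets of A: {}, {2,1}; so int(A) = {2,1}

{2,1}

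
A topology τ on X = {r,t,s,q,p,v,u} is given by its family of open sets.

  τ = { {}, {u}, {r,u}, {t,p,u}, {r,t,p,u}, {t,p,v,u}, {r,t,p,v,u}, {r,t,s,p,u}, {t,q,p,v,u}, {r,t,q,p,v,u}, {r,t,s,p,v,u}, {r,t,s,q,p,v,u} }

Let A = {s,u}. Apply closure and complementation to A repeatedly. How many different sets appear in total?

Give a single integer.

X∖A={r,t,q,p,v}, int(X∖A)={}, hence cl(A)={r,t,s,q,p,v,u}
Orbit (k=closure, c=complement):
  1. A     = {s,u}
  2. kA    = {r,t,s,q,p,v,u}
  3. cA    = {r,t,q,p,v}
  4. ckA   = {}
  5. kcA   = {r,t,s,q,p,v}
  6. ckcA  = {u}
(closed under both — stop)

6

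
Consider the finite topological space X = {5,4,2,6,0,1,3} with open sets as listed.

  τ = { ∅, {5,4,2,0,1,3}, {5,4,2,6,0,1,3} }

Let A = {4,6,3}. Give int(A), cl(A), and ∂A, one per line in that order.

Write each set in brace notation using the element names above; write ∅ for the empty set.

int(A) = ∅
cl(A)  = {5,4,2,6,0,1,3}
∂A     = {5,4,2,6,0,1,3}

U open, U⊆A: ∅. int(A) = ⋃ = ∅
X∖A={5,2,0,1}, int(X∖A)=∅, hence cl(A)={5,4,2,6,0,1,3}
∂A: remove int from cl → {5,4,2,6,0,1,3}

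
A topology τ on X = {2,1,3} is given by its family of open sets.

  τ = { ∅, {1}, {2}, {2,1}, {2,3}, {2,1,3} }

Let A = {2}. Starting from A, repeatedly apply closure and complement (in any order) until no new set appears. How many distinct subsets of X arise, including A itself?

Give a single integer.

complement {1,3}; its interior {1}; cl(A) = X∖{1} = {2,3}
With k = closure, c = complement:
  1. A     = {2}
  2. kA    = {2,3}
  3. cA    = {1,3}
  4. ckA   = {1}
k, c of each give nothing new

4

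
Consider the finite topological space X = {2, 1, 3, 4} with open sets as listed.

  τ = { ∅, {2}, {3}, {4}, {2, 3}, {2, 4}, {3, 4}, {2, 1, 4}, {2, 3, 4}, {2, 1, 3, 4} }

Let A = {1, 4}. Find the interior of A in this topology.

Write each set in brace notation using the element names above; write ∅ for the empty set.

open subsets of A: ∅, {4}; so int(A) = {4}

{4}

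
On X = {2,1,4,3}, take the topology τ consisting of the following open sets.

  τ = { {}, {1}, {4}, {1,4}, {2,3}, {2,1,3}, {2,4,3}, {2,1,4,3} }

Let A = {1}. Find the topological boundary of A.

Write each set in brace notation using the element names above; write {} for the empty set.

interior: largest open inside A is {1} (from {}, {1})
cl via duality: int({2,4,3}) = {2,4,3}, so X∖{2,4,3} = {1}
cl∖int = {}

{}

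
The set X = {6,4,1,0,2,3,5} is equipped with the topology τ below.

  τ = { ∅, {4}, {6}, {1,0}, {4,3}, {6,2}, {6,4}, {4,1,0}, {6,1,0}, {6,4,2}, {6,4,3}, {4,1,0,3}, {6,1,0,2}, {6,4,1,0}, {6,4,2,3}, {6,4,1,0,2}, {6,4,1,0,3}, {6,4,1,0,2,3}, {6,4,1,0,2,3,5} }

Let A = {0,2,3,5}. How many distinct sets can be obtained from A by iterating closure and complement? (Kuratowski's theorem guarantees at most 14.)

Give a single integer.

cl via duality: int({6,4,1}) = {6,4}, so X∖{6,4} = {1,0,2,3,5}
Write k for closure, c for complement:
  1. A     = {0,2,3,5}
  2. kA    = {1,0,2,3,5}
  3. cA    = {6,4,1}
  4. ckA   = {6,4}
  5. kcA   = {6,4,1,0,2,3,5}
  6. kckA  = {6,4,2,3,5}
  7. ckcA  = ∅
  8. ckckA = {1,0}
  9. kckckA = {1,0,5}
  10. ckckckA = {6,4,2,3}
applying k or c yields no new set

10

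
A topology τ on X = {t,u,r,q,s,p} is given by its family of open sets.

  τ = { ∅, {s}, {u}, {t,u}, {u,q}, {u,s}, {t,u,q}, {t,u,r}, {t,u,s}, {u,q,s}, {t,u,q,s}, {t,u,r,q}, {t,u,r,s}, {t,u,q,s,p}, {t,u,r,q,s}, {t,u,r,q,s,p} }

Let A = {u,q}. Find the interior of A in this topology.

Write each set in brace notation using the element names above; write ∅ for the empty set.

open subsets of A: ∅, {u}, {u,q}; so int(A) = {u,q}

{u,q}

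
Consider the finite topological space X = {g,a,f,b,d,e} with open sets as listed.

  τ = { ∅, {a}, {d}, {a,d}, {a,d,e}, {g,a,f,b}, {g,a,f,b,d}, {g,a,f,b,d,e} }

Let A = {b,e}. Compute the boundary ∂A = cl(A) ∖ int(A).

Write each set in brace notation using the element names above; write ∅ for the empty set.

{g,f,b,e}

interior: largest open inside A is ∅ (from ∅)
cl via duality: int({g,a,f,d}) = {a,d}, so X∖{a,d} = {g,f,b,e}
cl∖int = {g,f,b,e}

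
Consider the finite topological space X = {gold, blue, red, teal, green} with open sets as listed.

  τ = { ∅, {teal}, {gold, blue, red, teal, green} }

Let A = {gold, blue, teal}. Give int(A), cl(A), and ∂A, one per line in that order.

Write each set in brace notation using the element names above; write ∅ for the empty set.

int(A) = {teal}
cl(A)  = {gold, blue, red, teal, green}
∂A     = {gold, blue, red, green}

open subsets of A: ∅, {teal}; so int(A) = {teal}
closure: X∖int(X∖A) = X∖∅ = {gold, blue, red, teal, green}
∂A = {gold, blue, red, teal, green} minus {teal} = {gold, blue, red, green}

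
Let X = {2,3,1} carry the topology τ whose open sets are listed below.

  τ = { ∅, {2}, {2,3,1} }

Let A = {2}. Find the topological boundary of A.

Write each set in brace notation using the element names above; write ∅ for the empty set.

opens ⊆ A: ∅, {2}; union → int = {2}
complement {3,1}; its interior ∅; cl(A) = X∖∅ = {2,3,1}
boundary = {2,3,1} ∖ {2} = {3,1}

{3,1}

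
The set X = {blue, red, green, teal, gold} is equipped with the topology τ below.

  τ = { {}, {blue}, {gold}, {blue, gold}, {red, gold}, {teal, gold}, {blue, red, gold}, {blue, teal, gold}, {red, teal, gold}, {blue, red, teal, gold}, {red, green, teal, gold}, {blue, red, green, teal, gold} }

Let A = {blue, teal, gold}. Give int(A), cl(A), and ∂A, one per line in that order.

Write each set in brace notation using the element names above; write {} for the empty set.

open subsets of A: {}, {gold}, {blue}, {blue, gold}, {teal, gold}, {blue, teal, gold}; so int(A) = {blue, teal, gold}
closure: X∖int(X∖A) = X∖{} = {blue, red, green, teal, gold}
∂A = {blue, red, green, teal, gold} minus {blue, teal, gold} = {red, green}

int(A) = {blue, teal, gold}
cl(A)  = {blue, red, green, teal, gold}
∂A     = {red, green}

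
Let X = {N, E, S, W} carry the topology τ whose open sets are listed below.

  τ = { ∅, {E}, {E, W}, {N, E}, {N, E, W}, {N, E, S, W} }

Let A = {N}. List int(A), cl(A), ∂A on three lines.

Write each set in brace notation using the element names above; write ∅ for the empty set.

int(A) = ∅
cl(A)  = {N, S}
∂A     = {N, S}

opens ⊆ A: ∅; union → int = ∅
complement {E, S, W}; its interior {E, W}; cl(A) = X∖{E, W} = {N, S}
boundary = {N, S} ∖ ∅ = {N, S}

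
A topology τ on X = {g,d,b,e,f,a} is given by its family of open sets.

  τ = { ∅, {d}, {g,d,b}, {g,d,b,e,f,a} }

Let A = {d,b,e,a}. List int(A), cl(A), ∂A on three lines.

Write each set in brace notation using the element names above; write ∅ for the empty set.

U open, U⊆A: ∅, {d}. int(A) = ⋃ = {d}
X∖A={g,f}, int(X∖A)=∅, hence cl(A)={g,d,b,e,f,a}
∂A: remove int from cl → {g,b,e,f,a}

int(A) = {d}
cl(A)  = {g,d,b,e,f,a}
∂A     = {g,b,e,f,a}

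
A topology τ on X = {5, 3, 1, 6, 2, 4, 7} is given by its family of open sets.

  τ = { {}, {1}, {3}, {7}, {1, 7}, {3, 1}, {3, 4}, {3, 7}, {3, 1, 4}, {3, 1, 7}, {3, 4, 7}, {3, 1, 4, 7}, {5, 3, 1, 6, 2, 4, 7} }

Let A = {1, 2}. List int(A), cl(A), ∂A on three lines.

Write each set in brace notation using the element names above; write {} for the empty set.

opens ⊆ A: {}, {1}; union → int = {1}
complement {5, 3, 6, 4, 7}; its interior {3, 4, 7}; cl(A) = X∖{3, 4, 7} = {5, 1, 6, 2}
boundary = {5, 1, 6, 2} ∖ {1} = {5, 6, 2}

int(A) = {1}
cl(A)  = {5, 1, 6, 2}
∂A     = {5, 6, 2}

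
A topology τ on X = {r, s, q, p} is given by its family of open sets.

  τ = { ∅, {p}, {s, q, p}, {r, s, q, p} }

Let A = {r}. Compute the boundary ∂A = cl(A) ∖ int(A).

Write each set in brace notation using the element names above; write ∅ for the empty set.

opens ⊆ A: ∅; union → int = ∅
complement {s, q, p}; its interior {s, q, p}; cl(A) = X∖{s, q, p} = {r}
boundary = {r} ∖ ∅ = {r}

{r}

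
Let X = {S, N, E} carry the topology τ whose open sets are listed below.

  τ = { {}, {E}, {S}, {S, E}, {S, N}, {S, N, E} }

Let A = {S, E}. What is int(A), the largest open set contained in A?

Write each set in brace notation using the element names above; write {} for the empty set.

open subsets of A: {}, {S}, {E}, {S, E}; so int(A) = {S, E}

{S, E}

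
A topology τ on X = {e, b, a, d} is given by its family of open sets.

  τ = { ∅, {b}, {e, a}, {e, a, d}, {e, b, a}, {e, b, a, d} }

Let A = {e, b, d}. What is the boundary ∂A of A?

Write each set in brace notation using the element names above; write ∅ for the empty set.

{e, a, d}

open subsets of A: ∅, {b}; so int(A) = {b}
closure: X∖int(X∖A) = X∖∅ = {e, b, a, d}
∂A = {e, b, a, d} minus {b} = {e, a, d}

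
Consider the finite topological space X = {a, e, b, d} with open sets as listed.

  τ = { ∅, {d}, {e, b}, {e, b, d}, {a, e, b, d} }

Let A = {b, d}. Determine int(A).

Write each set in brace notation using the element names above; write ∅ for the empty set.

{d}

open subsets of A: ∅, {d}; so int(A) = {d}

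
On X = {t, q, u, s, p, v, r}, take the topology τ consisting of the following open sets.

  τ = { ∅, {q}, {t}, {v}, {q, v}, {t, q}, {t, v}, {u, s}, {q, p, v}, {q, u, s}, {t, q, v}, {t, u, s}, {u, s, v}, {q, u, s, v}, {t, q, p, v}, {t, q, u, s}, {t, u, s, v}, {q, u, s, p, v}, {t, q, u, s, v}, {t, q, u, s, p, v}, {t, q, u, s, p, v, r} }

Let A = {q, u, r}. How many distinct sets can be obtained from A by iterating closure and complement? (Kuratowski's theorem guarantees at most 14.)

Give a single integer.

10

closure: X∖int(X∖A) = X∖{t, v} = {q, u, s, p, r}
Let k=closure and c=complement:
  1. A     = {q, u, r}
  2. kA    = {q, u, s, p, r}
  3. cA    = {t, s, p, v}
  4. ckA   = {t, v}
  5. kcA   = {t, u, s, p, v, r}
  6. kckA  = {t, p, v, r}
  7. ckcA  = {q}
  8. ckckA = {q, u, s}
  9. kckcA = {q, p, r}
  10. ckckcA = {t, u, s, v}
— saturated at 10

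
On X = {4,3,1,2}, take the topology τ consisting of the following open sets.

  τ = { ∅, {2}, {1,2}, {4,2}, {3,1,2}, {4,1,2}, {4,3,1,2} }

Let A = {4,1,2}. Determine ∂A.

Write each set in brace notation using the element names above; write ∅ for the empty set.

open subsets of A: ∅, {2}, {1,2}, {4,2}, {4,1,2}; so int(A) = {4,1,2}
closure: X∖int(X∖A) = X∖∅ = {4,3,1,2}
∂A = {4,3,1,2} minus {4,1,2} = {3}

{3}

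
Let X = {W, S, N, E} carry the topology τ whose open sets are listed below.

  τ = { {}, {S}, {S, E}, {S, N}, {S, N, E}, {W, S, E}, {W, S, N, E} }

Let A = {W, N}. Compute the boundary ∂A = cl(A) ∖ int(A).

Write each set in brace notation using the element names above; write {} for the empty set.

{W, N}

U open, U⊆A: {}. int(A) = ⋃ = {}
X∖A={S, E}, int(X∖A)={S, E}, hence cl(A)={W, N}
∂A: remove int from cl → {W, N}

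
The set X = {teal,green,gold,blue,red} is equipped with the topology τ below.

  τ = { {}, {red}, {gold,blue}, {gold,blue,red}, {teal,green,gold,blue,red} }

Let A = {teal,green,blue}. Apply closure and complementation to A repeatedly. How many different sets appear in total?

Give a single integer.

cl via duality: int({gold,red}) = {red}, so X∖{red} = {teal,green,gold,blue}
Write k for closure, c for complement:
  1. A     = {teal,green,blue}
  2. kA    = {teal,green,gold,blue}
  3. cA    = {gold,red}
  4. ckA   = {red}
  5. kcA   = {teal,green,gold,blue,red}
  6. kckA  = {teal,green,red}
  7. ckcA  = {}
  8. ckckA = {gold,blue}
applying k or c yields no new set

8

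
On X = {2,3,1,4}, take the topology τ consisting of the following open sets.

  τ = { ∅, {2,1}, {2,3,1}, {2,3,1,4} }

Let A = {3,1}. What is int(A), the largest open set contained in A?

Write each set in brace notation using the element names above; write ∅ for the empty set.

open subsets of A: ∅; so int(A) = ∅

∅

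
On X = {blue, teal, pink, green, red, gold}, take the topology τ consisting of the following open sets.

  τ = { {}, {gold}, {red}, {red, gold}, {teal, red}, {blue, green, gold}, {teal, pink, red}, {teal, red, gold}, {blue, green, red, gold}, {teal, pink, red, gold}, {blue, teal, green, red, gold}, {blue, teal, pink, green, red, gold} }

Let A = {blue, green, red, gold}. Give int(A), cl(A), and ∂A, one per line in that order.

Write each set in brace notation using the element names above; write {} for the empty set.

int(A) = {blue, green, red, gold}
cl(A)  = {blue, teal, pink, green, red, gold}
∂A     = {teal, pink}

opens ⊆ A: {}, {red}, {gold}, {red, gold}, {blue, green, gold}, {blue, green, red, gold}; union → int = {blue, green, red, gold}
complement {teal, pink}; its interior {}; cl(A) = X∖{} = {blue, teal, pink, green, red, gold}
boundary = {blue, teal, pink, green, red, gold} ∖ {blue, green, red, gold} = {teal, pink}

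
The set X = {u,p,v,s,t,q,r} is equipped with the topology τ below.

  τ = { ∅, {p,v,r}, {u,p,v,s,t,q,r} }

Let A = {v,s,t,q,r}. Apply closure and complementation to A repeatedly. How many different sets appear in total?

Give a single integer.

4

cl via duality: int({u,p}) = ∅, so X∖∅ = {u,p,v,s,t,q,r}
Write k for closure, c for complement:
  1. A     = {v,s,t,q,r}
  2. kA    = {u,p,v,s,t,q,r}
  3. cA    = {u,p}
  4. ckA   = ∅
applying k or c yields no new set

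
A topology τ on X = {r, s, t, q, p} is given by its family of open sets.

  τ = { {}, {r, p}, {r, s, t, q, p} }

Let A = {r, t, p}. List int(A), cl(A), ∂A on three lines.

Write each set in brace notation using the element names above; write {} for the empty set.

U open, U⊆A: {}, {r, p}. int(A) = ⋃ = {r, p}
X∖A={s, q}, int(X∖A)={}, hence cl(A)={r, s, t, q, p}
∂A: remove int from cl → {s, t, q}

int(A) = {r, p}
cl(A)  = {r, s, t, q, p}
∂A     = {s, t, q}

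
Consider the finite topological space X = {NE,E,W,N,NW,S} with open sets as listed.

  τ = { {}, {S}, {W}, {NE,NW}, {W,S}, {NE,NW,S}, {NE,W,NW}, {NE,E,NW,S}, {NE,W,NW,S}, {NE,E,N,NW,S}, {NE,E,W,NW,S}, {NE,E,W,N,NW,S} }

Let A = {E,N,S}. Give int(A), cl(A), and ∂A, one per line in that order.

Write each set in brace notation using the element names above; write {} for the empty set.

int(A) = {S}
cl(A)  = {E,N,S}
∂A     = {E,N}

U open, U⊆A: {}, {S}. int(A) = ⋃ = {S}
X∖A={NE,W,NW}, int(X∖A)={NE,W,NW}, hence cl(A)={E,N,S}
∂A: remove int from cl → {E,N}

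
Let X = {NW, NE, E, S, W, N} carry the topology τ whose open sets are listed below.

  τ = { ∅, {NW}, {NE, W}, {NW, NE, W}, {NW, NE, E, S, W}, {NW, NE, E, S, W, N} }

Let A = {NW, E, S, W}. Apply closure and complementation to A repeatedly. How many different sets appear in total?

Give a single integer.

8

X∖A={NE, N}, int(X∖A)=∅, hence cl(A)={NW, NE, E, S, W, N}
Orbit (k=closure, c=complement):
  1. A     = {NW, E, S, W}
  2. kA    = {NW, NE, E, S, W, N}
  3. cA    = {NE, N}
  4. ckA   = ∅
  5. kcA   = {NE, E, S, W, N}
  6. ckcA  = {NW}
  7. kckcA = {NW, E, S, N}
  8. ckckcA = {NE, W}
(closed under both — stop)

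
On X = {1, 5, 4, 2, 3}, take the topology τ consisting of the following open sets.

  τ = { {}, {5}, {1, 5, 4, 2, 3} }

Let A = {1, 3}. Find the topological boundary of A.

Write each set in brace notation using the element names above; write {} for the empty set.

{1, 4, 2, 3}

opens ⊆ A: {}; union → int = {}
complement {5, 4, 2}; its interior {5}; cl(A) = X∖{5} = {1, 4, 2, 3}
boundary = {1, 4, 2, 3} ∖ {} = {1, 4, 2, 3}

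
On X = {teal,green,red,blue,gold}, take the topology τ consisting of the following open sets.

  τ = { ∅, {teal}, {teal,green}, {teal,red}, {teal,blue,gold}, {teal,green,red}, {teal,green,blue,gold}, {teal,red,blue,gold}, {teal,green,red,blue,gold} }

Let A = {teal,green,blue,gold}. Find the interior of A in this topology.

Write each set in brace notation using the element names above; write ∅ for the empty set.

open subsets of A: ∅, {teal}, {teal,green}, {teal,blue,gold}, {teal,green,blue,gold}; so int(A) = {teal,green,blue,gold}

{teal,green,blue,gold}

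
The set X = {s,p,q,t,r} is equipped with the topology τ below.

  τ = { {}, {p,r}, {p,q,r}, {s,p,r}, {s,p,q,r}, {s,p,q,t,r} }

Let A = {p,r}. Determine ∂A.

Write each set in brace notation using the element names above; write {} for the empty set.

{s,q,t}

open subsets of A: {}, {p,r}; so int(A) = {p,r}
closure: X∖int(X∖A) = X∖{} = {s,p,q,t,r}
∂A = {s,p,q,t,r} minus {p,r} = {s,q,t}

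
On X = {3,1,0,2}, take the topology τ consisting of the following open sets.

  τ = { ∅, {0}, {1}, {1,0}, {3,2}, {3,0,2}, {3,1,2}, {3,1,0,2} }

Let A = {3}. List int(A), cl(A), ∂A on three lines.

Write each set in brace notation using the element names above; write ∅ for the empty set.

int(A) = ∅
cl(A)  = {3,2}
∂A     = {3,2}

U open, U⊆A: ∅. int(A) = ⋃ = ∅
X∖A={1,0,2}, int(X∖A)={1,0}, hence cl(A)={3,2}
∂A: remove int from cl → {3,2}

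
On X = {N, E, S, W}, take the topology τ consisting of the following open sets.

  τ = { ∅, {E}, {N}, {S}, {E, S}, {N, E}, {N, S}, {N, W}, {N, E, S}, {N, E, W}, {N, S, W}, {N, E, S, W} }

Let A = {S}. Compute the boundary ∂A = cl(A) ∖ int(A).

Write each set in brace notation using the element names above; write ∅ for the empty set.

opens ⊆ A: ∅, {S}; union → int = {S}
complement {N, E, W}; its interior {N, E, W}; cl(A) = X∖{N, E, W} = {S}
boundary = {S} ∖ {S} = ∅

∅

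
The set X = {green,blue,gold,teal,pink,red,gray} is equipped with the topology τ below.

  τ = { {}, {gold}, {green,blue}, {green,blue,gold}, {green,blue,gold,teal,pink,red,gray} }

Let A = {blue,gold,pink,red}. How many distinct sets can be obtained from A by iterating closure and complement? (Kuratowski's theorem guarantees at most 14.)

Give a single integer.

closure: X∖int(X∖A) = X∖{} = {green,blue,gold,teal,pink,red,gray}
Let k=closure and c=complement:
  1. A     = {blue,gold,pink,red}
  2. kA    = {green,blue,gold,teal,pink,red,gray}
  3. cA    = {green,teal,gray}
  4. ckA   = {}
  5. kcA   = {green,blue,teal,pink,red,gray}
  6. ckcA  = {gold}
  7. kckcA = {gold,teal,pink,red,gray}
  8. ckckcA = {green,blue}
— saturated at 8

8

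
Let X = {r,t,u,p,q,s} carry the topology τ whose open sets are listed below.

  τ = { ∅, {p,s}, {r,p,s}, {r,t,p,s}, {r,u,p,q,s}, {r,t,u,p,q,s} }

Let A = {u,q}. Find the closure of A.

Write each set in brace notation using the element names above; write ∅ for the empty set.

{u,q}

cl via duality: int({r,t,p,s}) = {r,t,p,s}, so X∖{r,t,p,s} = {u,q}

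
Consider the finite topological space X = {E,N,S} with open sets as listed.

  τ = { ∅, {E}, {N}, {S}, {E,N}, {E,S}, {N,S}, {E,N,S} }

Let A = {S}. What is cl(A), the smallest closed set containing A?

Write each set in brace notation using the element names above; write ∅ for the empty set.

complement {E,N}; its interior {E,N}; cl(A) = X∖{E,N} = {S}

{S}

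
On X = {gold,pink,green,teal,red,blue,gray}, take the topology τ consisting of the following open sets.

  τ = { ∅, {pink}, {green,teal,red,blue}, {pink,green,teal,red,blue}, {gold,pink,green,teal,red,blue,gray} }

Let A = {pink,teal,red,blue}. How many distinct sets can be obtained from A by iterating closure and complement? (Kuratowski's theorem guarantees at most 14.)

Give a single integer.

8

closure: X∖int(X∖A) = X∖∅ = {gold,pink,green,teal,red,blue,gray}
Let k=closure and c=complement:
  1. A     = {pink,teal,red,blue}
  2. kA    = {gold,pink,green,teal,red,blue,gray}
  3. cA    = {gold,green,gray}
  4. ckA   = ∅
  5. kcA   = {gold,green,teal,red,blue,gray}
  6. ckcA  = {pink}
  7. kckcA = {gold,pink,gray}
  8. ckckcA = {green,teal,red,blue}
— saturated at 8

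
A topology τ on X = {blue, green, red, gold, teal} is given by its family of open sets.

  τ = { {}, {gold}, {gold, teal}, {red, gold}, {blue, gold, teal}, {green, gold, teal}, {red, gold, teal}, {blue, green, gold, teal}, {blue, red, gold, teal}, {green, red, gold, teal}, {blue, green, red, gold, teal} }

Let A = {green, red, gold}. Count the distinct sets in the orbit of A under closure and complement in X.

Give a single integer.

closure: X∖int(X∖A) = X∖{} = {blue, green, red, gold, teal}
Let k=closure and c=complement:
  1. A     = {green, red, gold}
  2. kA    = {blue, green, red, gold, teal}
  3. cA    = {blue, teal}
  4. ckA   = {}
  5. kcA   = {blue, green, teal}
  6. ckcA  = {red, gold}
— saturated at 6

6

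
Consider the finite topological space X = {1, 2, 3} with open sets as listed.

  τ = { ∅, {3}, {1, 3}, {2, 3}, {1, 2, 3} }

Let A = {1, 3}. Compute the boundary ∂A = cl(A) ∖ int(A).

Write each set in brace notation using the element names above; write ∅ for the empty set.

open subsets of A: ∅, {3}, {1, 3}; so int(A) = {1, 3}
closure: X∖int(X∖A) = X∖∅ = {1, 2, 3}
∂A = {1, 2, 3} minus {1, 3} = {2}

{2}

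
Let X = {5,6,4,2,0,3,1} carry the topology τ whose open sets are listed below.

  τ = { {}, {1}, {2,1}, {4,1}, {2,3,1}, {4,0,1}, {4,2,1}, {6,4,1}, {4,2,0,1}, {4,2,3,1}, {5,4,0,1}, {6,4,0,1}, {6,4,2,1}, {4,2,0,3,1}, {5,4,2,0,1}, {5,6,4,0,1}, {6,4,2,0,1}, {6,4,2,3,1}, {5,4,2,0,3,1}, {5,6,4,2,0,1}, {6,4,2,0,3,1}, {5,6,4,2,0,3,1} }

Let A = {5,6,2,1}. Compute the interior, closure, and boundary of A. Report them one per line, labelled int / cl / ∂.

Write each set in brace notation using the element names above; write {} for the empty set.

U open, U⊆A: {}, {1}, {2,1}. int(A) = ⋃ = {2,1}
X∖A={4,0,3}, int(X∖A)={}, hence cl(A)={5,6,4,2,0,3,1}
∂A: remove int from cl → {5,6,4,0,3}

int(A) = {2,1}
cl(A)  = {5,6,4,2,0,3,1}
∂A     = {5,6,4,0,3}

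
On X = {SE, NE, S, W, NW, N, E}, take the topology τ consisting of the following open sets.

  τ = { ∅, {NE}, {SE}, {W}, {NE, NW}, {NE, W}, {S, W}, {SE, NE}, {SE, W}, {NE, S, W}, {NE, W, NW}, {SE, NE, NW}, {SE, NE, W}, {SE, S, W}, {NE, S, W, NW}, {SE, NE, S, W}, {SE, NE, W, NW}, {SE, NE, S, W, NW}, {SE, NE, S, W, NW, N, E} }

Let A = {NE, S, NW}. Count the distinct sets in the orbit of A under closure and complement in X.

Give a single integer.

8

cl via duality: int({SE, W, N, E}) = {SE, W}, so X∖{SE, W} = {NE, S, NW, N, E}
Write k for closure, c for complement:
  1. A     = {NE, S, NW}
  2. kA    = {NE, S, NW, N, E}
  3. cA    = {SE, W, N, E}
  4. ckA   = {SE, W}
  5. kcA   = {SE, S, W, N, E}
  6. ckcA  = {NE, NW}
  7. kckcA = {NE, NW, N, E}
  8. ckckcA = {SE, S, W}
applying k or c yields no new set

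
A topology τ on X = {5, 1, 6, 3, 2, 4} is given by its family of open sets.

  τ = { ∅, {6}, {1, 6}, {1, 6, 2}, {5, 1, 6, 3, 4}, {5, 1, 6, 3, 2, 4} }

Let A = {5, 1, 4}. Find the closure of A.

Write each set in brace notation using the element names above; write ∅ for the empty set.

{5, 1, 3, 2, 4}

X∖A={6, 3, 2}, int(X∖A)={6}, hence cl(A)={5, 1, 3, 2, 4}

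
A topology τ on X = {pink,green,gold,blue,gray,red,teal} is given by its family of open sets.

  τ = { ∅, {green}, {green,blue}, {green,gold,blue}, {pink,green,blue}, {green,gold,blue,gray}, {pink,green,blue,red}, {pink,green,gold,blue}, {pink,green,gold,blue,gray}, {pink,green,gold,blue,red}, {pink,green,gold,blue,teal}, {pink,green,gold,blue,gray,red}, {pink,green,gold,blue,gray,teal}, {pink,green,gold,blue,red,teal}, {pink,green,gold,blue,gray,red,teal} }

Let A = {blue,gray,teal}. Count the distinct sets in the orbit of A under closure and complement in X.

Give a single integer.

complement {pink,green,gold,red}; its interior {green}; cl(A) = X∖{green} = {pink,gold,blue,gray,red,teal}
With k = closure, c = complement:
  1. A     = {blue,gray,teal}
  2. kA    = {pink,gold,blue,gray,red,teal}
  3. cA    = {pink,green,gold,red}
  4. ckA   = {green}
  5. kcA   = {pink,green,gold,blue,gray,red,teal}
  6. ckcA  = ∅
k, c of each give nothing new

6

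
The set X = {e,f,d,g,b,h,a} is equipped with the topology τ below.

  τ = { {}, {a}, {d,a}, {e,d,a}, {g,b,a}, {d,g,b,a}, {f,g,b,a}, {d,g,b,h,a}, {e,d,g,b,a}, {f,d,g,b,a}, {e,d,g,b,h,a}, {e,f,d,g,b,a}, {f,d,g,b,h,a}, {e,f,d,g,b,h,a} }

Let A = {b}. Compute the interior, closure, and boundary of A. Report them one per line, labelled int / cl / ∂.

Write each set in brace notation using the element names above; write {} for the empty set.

int(A) = {}
cl(A)  = {f,g,b,h}
∂A     = {f,g,b,h}

interior: largest open inside A is {} (from {})
cl via duality: int({e,f,d,g,h,a}) = {e,d,a}, so X∖{e,d,a} = {f,g,b,h}
cl∖int = {f,g,b,h}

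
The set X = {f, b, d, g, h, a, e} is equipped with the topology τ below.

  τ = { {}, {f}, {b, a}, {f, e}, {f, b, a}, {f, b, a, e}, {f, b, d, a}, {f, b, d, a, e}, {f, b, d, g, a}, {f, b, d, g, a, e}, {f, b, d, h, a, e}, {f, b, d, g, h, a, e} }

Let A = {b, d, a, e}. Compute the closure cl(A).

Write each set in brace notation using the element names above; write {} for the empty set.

cl via duality: int({f, g, h}) = {f}, so X∖{f} = {b, d, g, h, a, e}

{b, d, g, h, a, e}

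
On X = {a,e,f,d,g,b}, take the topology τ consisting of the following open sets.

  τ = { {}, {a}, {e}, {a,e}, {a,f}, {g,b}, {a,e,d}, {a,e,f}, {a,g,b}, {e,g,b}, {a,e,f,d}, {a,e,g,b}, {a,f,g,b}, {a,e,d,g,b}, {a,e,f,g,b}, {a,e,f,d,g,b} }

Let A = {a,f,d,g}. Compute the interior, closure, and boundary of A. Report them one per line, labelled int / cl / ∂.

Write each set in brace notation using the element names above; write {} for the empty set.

int(A) = {a,f}
cl(A)  = {a,f,d,g,b}
∂A     = {d,g,b}

opens ⊆ A: {}, {a}, {a,f}; union → int = {a,f}
complement {e,b}; its interior {e}; cl(A) = X∖{e} = {a,f,d,g,b}
boundary = {a,f,d,g,b} ∖ {a,f} = {d,g,b}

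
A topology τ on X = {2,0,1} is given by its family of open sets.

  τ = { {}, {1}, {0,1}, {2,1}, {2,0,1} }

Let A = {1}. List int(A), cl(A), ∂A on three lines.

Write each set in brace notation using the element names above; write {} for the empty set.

U open, U⊆A: {}, {1}. int(A) = ⋃ = {1}
X∖A={2,0}, int(X∖A)={}, hence cl(A)={2,0,1}
∂A: remove int from cl → {2,0}

int(A) = {1}
cl(A)  = {2,0,1}
∂A     = {2,0}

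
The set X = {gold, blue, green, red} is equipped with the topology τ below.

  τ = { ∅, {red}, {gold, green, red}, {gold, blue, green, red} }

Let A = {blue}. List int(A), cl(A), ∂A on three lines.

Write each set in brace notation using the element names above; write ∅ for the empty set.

interior: largest open inside A is ∅ (from ∅)
cl via duality: int({gold, green, red}) = {gold, green, red}, so X∖{gold, green, red} = {blue}
cl∖int = {blue}

int(A) = ∅
cl(A)  = {blue}
∂A     = {blue}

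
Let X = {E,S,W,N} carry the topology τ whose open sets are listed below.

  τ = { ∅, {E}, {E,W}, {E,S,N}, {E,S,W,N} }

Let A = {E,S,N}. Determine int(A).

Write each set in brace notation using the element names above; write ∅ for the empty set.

open subsets of A: ∅, {E}, {E,S,N}; so int(A) = {E,S,N}

{E,S,N}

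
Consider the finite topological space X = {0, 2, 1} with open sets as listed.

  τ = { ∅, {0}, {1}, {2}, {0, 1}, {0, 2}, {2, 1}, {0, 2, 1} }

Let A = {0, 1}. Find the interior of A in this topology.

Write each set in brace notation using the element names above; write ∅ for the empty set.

{0, 1}

opens ⊆ A: ∅, {0}, {1}, {0, 1}; union → int = {0, 1}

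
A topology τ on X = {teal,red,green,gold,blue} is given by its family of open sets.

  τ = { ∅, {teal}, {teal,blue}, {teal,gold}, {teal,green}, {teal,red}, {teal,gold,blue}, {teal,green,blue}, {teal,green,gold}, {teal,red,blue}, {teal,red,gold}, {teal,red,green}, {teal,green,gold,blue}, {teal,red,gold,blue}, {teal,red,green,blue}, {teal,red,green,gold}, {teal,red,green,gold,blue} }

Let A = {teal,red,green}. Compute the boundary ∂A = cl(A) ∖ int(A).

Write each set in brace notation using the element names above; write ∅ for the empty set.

interior: largest open inside A is {teal,red,green} (from ∅, {teal}, {teal,green}, {teal,red}, {teal,red,green})
cl via duality: int({gold,blue}) = ∅, so X∖∅ = {teal,red,green,gold,blue}
cl∖int = {gold,blue}

{gold,blue}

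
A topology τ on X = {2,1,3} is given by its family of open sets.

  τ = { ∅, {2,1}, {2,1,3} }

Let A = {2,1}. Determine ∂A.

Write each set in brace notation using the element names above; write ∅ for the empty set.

{3}

opens ⊆ A: ∅, {2,1}; union → int = {2,1}
complement {3}; its interior ∅; cl(A) = X∖∅ = {2,1,3}
boundary = {2,1,3} ∖ {2,1} = {3}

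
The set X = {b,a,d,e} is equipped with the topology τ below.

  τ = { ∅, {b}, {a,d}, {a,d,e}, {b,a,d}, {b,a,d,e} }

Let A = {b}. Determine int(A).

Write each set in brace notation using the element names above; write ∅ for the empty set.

open subsets of A: ∅, {b}; so int(A) = {b}

{b}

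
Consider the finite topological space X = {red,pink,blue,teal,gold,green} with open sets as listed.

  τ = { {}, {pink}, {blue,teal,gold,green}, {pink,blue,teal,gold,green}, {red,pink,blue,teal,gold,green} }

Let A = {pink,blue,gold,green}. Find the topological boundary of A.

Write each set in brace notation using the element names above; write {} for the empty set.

{red,blue,teal,gold,green}

interior: largest open inside A is {pink} (from {}, {pink})
cl via duality: int({red,teal}) = {}, so X∖{} = {red,pink,blue,teal,gold,green}
cl∖int = {red,blue,teal,gold,green}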